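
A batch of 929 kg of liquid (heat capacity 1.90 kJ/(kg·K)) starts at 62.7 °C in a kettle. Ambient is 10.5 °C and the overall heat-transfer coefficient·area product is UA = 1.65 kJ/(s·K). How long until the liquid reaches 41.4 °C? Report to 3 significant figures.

561 s

Lumped-capacitance energy balance: M c_p dT/dt = UA(T_amb − T).
τ = M c_p/UA = 1069.8 s; T_ss = T_amb = 10.500 °C.
T(t) = T_ss + (T₀ − T_ss)e^(−t/τ); set T = 41.4:
t = −τ ln[(T − T_ss)/(T₀ − T_ss)] = −1069.8 · ln(0.59195) = 560.90 s.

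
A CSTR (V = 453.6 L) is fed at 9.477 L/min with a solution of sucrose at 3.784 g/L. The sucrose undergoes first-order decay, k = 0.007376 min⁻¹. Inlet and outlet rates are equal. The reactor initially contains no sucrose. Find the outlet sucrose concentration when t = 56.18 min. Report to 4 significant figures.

Species balance: V dC/dt = Q C_in − Q C − k V C.
This is linear with rate a = Q/V + k = 0.0282689 min⁻¹.
C_ss = Q C_in/(Q + kV) = 2.79667 g/L; C(t) = C_ss + (C₀ − C_ss) e^(−a t).
C(56.18) = 2.79667 + (-2.79667)·e^(−0.0282689·56.18) = 2.79667 + (-2.79667)·0.204304 = 2.22530 g/L.

2.225 g/L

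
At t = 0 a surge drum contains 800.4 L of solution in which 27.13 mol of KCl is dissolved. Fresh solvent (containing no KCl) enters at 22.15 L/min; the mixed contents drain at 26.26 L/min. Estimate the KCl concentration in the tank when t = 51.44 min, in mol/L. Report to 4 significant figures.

0.006490 mol/L

Total volume: dV/dt = Q_in − Q_out = -4.11000 L/min, so V(t) = 800.4 − 4.11000 t and V(51.44) = 588.982 L.
No KCl enters, so dm/dt = −Q_out · (m/V).
dm/m = −Q_out dt/(V₀ − 4.11000 t); integrating gives ln(m/m₀) = −(Q_out/(Q_in−Q_out)) ln(V/V₀).
m = m₀ (V₀/V)^(Q_out/(Q_in−Q_out)) = 27.13 × (800.4/588.982)^(-6.38929) = 3.82262 mol.
C = m/V = 3.82262/588.982 = 0.00649023 mol/L.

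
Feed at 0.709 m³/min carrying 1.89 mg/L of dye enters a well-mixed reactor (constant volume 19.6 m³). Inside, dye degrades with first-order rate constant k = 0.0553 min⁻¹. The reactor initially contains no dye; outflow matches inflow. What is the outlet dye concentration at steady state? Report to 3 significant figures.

Species balance: V dC/dt = Q C_in − Q C − k V C.
At steady state: 0 = Q C_in − (Q + kV) C_ss, so C_ss = Q C_in/(Q + kV).
C_ss = 0.709·1.89/(0.709 + 0.0553·19.6) = 1.3400/1.7929 = 0.74741 mg/L.

0.747 mg/L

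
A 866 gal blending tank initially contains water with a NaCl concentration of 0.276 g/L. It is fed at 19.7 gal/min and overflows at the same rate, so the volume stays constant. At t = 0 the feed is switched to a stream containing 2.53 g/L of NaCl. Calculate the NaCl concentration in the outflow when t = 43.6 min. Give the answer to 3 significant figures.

1.69 g/L

Accumulation = in − out for the solute gives V dC/dt = Q(C_in − C).
So dC/dt = (C_in − C)/τ with τ = V/Q = 866/19.7 = 43.959 min.
This is linear first-order; C(t) = C_in + (C₀ − C_in) e^(−t/τ).
C(43.6) = 2.53 + (0.276 − 2.53)·e^(−43.6/43.959) = 2.53 + (-2.2540)·0.37090 = 1.6940 g/L.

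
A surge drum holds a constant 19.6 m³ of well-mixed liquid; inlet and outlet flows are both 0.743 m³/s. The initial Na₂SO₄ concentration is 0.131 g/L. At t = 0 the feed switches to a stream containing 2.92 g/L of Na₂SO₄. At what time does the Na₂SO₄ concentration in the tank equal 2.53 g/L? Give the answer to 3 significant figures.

Species balance: V dC/dt = Q(C_in − C) ⇒ τ = V/Q = 26.380 s.
C(t) = C_in + (C₀ − C_in) e^(−t/τ). Set C = 2.53 and solve for t:
e^(−t/τ) = (C − C_in)/(C₀ − C_in) = (2.53 − 2.92)/(0.131 − 2.92) = 0.13984
t = −τ ln(…) = 26.380 × 1.9673 = 51.896 s.

51.9 s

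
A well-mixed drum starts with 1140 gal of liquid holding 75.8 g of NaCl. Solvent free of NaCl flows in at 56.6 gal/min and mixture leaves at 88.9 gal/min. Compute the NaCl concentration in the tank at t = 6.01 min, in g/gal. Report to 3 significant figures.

Let m(t) be the amount of NaCl. Volume: V(t) = V₀ + (Q_in − Q_out) t = 1140 − 32.300 t; V(6.01) = 945.88 gal.
Species balance (pure solvent in): dm/dt = −Q_out · m/V(t).
dm/m = −Q_out dt/(V₀ − 32.300 t); integrating gives ln(m/m₀) = −(Q_out/(Q_in−Q_out)) ln(V/V₀).
m = m₀ (V₀/V)^(Q_out/(Q_in−Q_out)) = 75.8 × (1140/945.88)^(-2.7523) = 45.346 g.
C = m/V = 45.346/945.88 = 0.047941 g/gal.

0.0479 g/gal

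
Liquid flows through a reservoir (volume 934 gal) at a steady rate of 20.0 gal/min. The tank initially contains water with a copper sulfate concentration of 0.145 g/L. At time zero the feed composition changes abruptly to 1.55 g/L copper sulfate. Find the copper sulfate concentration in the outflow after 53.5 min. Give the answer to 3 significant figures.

Species balance on the tank: V dC/dt = Q(C_in − C).
Rewrite as dC/dt + C/τ = C_in/τ, τ = V/Q = 46.700 min.
Solution: C(t) = C_in + (C₀ − C_in) e^(−t/τ).
C(53.5) = 1.55 + (0.145 − 1.55)·e^(−53.5/46.700) = 1.55 + (-1.4050)·0.31803 = 1.1032 g/L.

1.10 g/L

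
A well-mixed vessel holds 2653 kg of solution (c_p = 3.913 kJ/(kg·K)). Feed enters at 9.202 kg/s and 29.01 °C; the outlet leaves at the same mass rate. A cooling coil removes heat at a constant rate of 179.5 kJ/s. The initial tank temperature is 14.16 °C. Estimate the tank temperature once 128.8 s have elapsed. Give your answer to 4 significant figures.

17.71 °C

Energy balance: M c_p dT/dt = ṁ c_p (T_in − T) − 179.5.
τ = M/ṁ = 288.307 s; T_ss = T_in − Q̇/(ṁ c_p) = 29.01 − 179.5/(9.202·3.913) = 24.0249 °C.
This is linear first-order; T(t) = T_ss + (T₀ − T_ss) e^(−t/τ).
T(128.8) = 24.0249 + (-9.86492)·e^(−128.8/288.307) = 24.0249 + (-9.86492)·0.639706 = 17.7143 °C.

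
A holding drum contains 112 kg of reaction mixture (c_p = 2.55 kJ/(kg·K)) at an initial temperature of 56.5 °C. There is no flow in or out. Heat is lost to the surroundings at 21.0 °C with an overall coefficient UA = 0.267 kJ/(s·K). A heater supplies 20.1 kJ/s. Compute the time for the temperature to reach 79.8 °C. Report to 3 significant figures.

943 s

Lumped-capacitance energy balance: M c_p dT/dt = UA(T_amb − T) + Q̇.
τ = M c_p/UA = 1069.7 s; T_ss = T_amb + Q̇/UA = 21.0 + 20.1/0.267 = 96.281 °C.
T(t) = T_ss + (T₀ − T_ss)e^(−t/τ); set T = 79.8:
t = −τ ln[(T − T_ss)/(T₀ − T_ss)] = −1069.7 · ln(0.41429) = 942.57 s.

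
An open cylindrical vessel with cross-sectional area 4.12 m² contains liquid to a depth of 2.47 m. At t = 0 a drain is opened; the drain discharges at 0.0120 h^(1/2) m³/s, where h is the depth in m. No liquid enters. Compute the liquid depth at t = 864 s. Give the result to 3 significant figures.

0.0982 m

A dh/dt = −Q_out = −0.0120 √h.
Separate and integrate: 2(√h − √h₀) = −(0.0120/A) t.
√h = √2.47 − 0.0120·864/(2·4.12) = 1.5716 − 1.2583 = 0.31337.
h = 0.31337² = 0.098201 m.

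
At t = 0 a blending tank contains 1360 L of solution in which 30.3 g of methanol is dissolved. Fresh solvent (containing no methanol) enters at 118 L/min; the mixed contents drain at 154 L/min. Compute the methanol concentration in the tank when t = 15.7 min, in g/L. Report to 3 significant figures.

0.00383 g/L

Total volume: dV/dt = Q_in − Q_out = -36.000 L/min, so V(t) = 1360 − 36.000 t and V(15.7) = 794.80 L.
No methanol enters, so dm/dt = −Q_out · (m/V).
dm/m = −Q_out dt/(V₀ − 36.000 t); integrating gives ln(m/m₀) = −(Q_out/(Q_in−Q_out)) ln(V/V₀).
m = m₀ (V₀/V)^(Q_out/(Q_in−Q_out)) = 30.3 × (1360/794.80)^(-4.2778) = 3.0445 g.
C = m/V = 3.0445/794.80 = 0.0038305 g/L.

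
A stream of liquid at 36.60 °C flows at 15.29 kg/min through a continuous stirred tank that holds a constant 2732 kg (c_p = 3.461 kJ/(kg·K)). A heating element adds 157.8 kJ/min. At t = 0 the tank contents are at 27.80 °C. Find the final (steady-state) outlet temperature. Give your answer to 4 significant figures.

39.58 °C

Energy balance: M c_p dT/dt = ṁ c_p (T_in − T) + 157.8.
At steady state dT/dt = 0 ⇒ T_ss = T_in + Q̇/(ṁ c_p) = 36.60 + 157.8/(15.29·3.461) = 39.5819 °C.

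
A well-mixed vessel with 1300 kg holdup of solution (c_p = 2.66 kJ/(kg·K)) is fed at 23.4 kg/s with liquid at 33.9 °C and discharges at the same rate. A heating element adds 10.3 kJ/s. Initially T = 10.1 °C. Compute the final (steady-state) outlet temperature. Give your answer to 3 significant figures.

34.1 °C

M c_p dT/dt = ṁ c_p (T_in − T) + Q̇.
At steady state dT/dt = 0 ⇒ T_ss = T_in + Q̇/(ṁ c_p) = 33.9 + 10.3/(23.4·2.66) = 34.065 °C.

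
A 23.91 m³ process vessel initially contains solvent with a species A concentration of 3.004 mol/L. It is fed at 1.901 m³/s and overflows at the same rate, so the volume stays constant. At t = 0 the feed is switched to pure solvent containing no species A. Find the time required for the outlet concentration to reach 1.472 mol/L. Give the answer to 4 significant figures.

Species balance: V dC/dt = Q(C_in − C) ⇒ τ = V/Q = 12.5776 s.
C(t) = C_in + (C₀ − C_in) e^(−t/τ). Set C = 1.472 and solve for t:
e^(−t/τ) = (C − C_in)/(C₀ − C_in) = (1.472 − 0)/(3.004 − 0) = 0.490013
t = −τ ln(…) = 12.5776 × 0.713323 = 8.97188 s.

8.972 s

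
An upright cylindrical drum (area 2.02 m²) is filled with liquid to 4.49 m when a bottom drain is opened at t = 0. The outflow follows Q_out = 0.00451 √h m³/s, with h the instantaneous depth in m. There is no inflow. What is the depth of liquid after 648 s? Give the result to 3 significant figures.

1.95 m

With no inflow, A dh/dt = −0.00451 √h.
Separate and integrate: 2(√h − √h₀) = −(0.00451/A) t.
√h = √4.49 − 0.00451·648/(2·2.02) = 2.1190 − 0.72339 = 1.3956.
h = 1.3956² = 1.9476 m.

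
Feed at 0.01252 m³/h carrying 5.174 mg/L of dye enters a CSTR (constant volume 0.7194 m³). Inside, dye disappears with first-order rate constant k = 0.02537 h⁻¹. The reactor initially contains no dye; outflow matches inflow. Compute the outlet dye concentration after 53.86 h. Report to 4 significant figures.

1.895 mg/L

V dC/dt = Q(C_in − C) − k V C.
dC/dt = (Q/V) C_in − (Q/V + k) C; effective rate a = Q/V + k = 0.0174034 + 0.02537 = 0.0427734 h⁻¹.
C_ss = Q C_in/(Q + kV) = 2.10517 mg/L; C(t) = C_ss + (C₀ − C_ss) e^(−a t).
C(53.86) = 2.10517 + (-2.10517)·e^(−0.0427734·53.86) = 2.10517 + (-2.10517)·0.0998811 = 1.89490 mg/L.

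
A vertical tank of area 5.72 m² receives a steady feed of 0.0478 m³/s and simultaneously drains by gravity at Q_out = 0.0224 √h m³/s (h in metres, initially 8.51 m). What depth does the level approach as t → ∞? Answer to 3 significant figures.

Mass balance (ρ constant): A dh/dt = Q_in − 0.0224 √h. At steady state dh/dt = 0:
Q_in = 0.0224 √h_ss ⇒ √h_ss = 0.0478/0.0224 = 2.1339.
h_ss = 2.1339² = 4.5537 m. (Since h₀ = 8.51 m > h_ss, the level will fall toward this value.)

4.55 m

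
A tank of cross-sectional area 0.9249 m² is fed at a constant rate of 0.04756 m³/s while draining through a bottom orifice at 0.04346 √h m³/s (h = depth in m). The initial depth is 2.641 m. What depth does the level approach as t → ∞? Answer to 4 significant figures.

1.198 m

A dh/dt = Q_in − 0.04346 √h. Steady state requires inflow = outflow:
Q_in = 0.04346 √h_ss ⇒ √h_ss = 0.04756/0.04346 = 1.09434.
h_ss = 1.09434² = 1.19758 m. (Since h₀ = 2.641 m > h_ss, the level will fall toward this value.)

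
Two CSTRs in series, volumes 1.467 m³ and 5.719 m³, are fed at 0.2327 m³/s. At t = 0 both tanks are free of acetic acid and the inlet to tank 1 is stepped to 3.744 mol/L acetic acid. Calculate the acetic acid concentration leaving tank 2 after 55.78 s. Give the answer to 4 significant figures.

3.224 mol/L

Time constants: τᵢ = Vᵢ/Q for each well-mixed tank.
τ₁ = 1.467/0.2327 = 6.30425 s; τ₂ = 5.719/0.2327 = 24.5767 s.
Solving the cascade with C₁(0)=C₂(0)=0 gives C₂(t) = C_in[1 − (τ₁ e^(−t/τ₁) − τ₂ e^(−t/τ₂))/(τ₁ − τ₂)].
At t = 55.78: e^(−t/τ₁) = 0.000143670, e^(−t/τ₂) = 0.103351.
C₂ = 3.744·[1 − (6.30425·0.000143670 − 24.5767·0.103351)/(-18.2725)] = 3.744·0.861042 = 3.22374 mol/L.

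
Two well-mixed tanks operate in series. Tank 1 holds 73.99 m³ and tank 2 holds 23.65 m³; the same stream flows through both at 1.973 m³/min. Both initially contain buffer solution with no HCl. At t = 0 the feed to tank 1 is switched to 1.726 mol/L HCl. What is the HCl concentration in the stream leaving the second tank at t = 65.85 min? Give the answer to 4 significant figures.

Species balance on tank i: dCᵢ/dt = (Cᵢ₋₁ − Cᵢ)/τᵢ with τᵢ = Vᵢ/Q.
τ₁ = 73.99/1.973 = 37.5013 min; τ₂ = 23.65/1.973 = 11.9868 min.
Solving the cascade with C₁(0)=C₂(0)=0 gives C₂(t) = C_in[1 − (τ₁ e^(−t/τ₁) − τ₂ e^(−t/τ₂))/(τ₁ − τ₂)].
At t = 65.85: e^(−t/τ₁) = 0.172745, e^(−t/τ₂) = 0.00411329.
C₂ = 1.726·[1 − (37.5013·0.172745 − 11.9868·0.00411329)/(25.5144)] = 1.726·0.748031 = 1.29110 mol/L.

1.291 mol/L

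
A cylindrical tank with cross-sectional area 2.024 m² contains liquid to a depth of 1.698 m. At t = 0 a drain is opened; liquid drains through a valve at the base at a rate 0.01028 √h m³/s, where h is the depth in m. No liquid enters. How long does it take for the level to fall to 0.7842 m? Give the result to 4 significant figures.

164.4 s

Volume balance on the tank: A dh/dt = −0.01028 √h.
This is separable: 2 d(√h)/dt = −0.01028/A, so √h = √h₀ − (0.01028/(2A)) t.
t = 2A(√h₀ − √h)/0.01028 = 2·2.024·(√1.698 − √0.7842)/0.01028
  = 4.04800 × (1.30307 − 0.885551) / 0.01028 = 164.410 s.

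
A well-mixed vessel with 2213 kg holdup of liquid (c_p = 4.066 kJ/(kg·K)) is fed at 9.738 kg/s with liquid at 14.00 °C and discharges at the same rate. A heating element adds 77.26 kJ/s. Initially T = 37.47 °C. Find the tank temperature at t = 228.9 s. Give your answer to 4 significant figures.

First-law balance (no shaft work): M c_p dT/dt = ṁ c_p (T_in − T) + 77.26.
Rearrange: dT/dt = (T_ss − T)/τ with τ = M/ṁ = 227.254 s and T_ss = T_in + Q̇/(ṁ c_p) = 15.9513 °C.
T approaches T_ss exponentially: T(t) = T_ss + (T₀ − T_ss) e^(−t/τ).
T(228.9) = 15.9513 + (21.5187)·e^(−228.9/227.254) = 15.9513 + (21.5187)·0.365225 = 23.8104 °C.

23.81 °C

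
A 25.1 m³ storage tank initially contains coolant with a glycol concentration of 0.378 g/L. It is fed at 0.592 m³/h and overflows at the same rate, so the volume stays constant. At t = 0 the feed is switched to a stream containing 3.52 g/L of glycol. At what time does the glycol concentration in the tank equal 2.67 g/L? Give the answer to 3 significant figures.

Mass balance on the solute (V constant): V dC/dt = Q(C_in − C), so τ = V/Q = 42.399 h.
C(t) = C_in + (C₀ − C_in) e^(−t/τ). Set C = 2.67 and solve for t:
e^(−t/τ) = (C − C_in)/(C₀ − C_in) = (2.67 − 3.52)/(0.378 − 3.52) = 0.27053
t = −τ ln(…) = 42.399 × 1.3074 = 55.431 h.

55.4 h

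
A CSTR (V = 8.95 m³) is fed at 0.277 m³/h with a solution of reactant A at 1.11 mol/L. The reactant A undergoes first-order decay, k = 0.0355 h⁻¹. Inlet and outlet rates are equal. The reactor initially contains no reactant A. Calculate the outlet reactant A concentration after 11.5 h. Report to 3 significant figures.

0.276 mol/L

Accumulation = in − out − consumed: V dC/dt = Q C_in − Q C − k V C.
This is linear with rate a = Q/V + k = 0.066450 h⁻¹.
C_ss = Q C_in/(Q + kV) = 0.51700 mol/L; C(t) = C_ss + (C₀ − C_ss) e^(−a t).
C(11.5) = 0.51700 + (-0.51700)·e^(−0.066450·11.5) = 0.51700 + (-0.51700)·0.46572 = 0.27622 mol/L.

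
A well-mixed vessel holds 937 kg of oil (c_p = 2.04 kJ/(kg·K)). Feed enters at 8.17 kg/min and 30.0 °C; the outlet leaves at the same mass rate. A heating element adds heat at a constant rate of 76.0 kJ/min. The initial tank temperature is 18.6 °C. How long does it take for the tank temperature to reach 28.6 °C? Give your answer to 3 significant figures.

113 min

Heat balance on the well-mixed liquid: M c_p dT/dt = ṁ c_p (T_in − T) + 76.0.
τ = M/ṁ = 114.69 min; T_ss = T_in + Q̇/(ṁ c_p) = 34.560 °C.
T(t) = T_ss + (T₀ − T_ss) e^(−t/τ). Set T = 28.6:
e^(−t/τ) = (28.6 − 34.560)/(18.6 − 34.560) = 0.37343
t = −114.69 · ln(0.37343) = 112.97 min.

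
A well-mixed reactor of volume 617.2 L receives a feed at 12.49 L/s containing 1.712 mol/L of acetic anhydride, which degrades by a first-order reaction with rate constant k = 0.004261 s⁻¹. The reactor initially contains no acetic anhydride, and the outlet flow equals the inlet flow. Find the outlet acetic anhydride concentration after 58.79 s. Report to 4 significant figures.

Accumulation = in − out − consumed: V dC/dt = Q C_in − Q C − k V C.
dC/dt = (Q/V) C_in − (Q/V + k) C; effective rate a = Q/V + k = 0.0202366 + 0.004261 = 0.0244976 s⁻¹.
C_ss = Q C_in/(Q + kV) = 1.41422 mol/L; C(t) = C_ss + (C₀ − C_ss) e^(−a t).
C(58.79) = 1.41422 + (-1.41422)·e^(−0.0244976·58.79) = 1.41422 + (-1.41422)·0.236878 = 1.07922 mol/L.

1.079 mol/L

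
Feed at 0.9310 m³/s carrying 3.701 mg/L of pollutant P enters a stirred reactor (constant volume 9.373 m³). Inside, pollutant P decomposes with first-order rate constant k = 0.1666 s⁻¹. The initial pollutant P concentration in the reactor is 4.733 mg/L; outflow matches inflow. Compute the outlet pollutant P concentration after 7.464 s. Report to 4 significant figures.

V dC/dt = Q(C_in − C) − k V C.
dC/dt = (Q/V) C_in − (Q/V + k) C; effective rate a = Q/V + k = 0.0993279 + 0.1666 = 0.265928 s⁻¹.
C_ss = Q C_in/(Q + kV) = 1.38238 mg/L; C(t) = C_ss + (C₀ − C_ss) e^(−a t).
C(7.464) = 1.38238 + (3.35062)·e^(−0.265928·7.464) = 1.38238 + (3.35062)·0.137396 = 1.84274 mg/L.

1.843 mg/L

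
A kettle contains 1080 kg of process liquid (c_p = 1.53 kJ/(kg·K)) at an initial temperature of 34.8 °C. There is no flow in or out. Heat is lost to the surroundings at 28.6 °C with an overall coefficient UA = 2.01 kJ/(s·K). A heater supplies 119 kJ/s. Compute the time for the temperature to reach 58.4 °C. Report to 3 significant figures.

M c_p dT/dt = −UA(T − T_amb) + Q̇.
τ = M c_p/UA = 822.09 s; T_ss = T_amb + Q̇/UA = 28.6 + 119/2.01 = 87.804 °C.
T(t) = T_ss + (T₀ − T_ss)e^(−t/τ); set T = 58.4:
t = −τ ln[(T − T_ss)/(T₀ − T_ss)] = −822.09 · ln(0.55475) = 484.41 s.

484 s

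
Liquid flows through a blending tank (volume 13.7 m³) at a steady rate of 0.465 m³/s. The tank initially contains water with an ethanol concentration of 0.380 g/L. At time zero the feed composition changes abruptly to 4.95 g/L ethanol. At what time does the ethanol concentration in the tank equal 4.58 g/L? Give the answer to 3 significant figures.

74.1 s

Species balance on the tank: V dC/dt = Q(C_in − C), so τ = V/Q = 29.462 s.
C(t) = C_in + (C₀ − C_in) e^(−t/τ). Set C = 4.58 and solve for t:
e^(−t/τ) = (C − C_in)/(C₀ − C_in) = (4.58 − 4.95)/(0.380 − 4.95) = 0.080963
t = −τ ln(…) = 29.462 × 2.5138 = 74.061 s.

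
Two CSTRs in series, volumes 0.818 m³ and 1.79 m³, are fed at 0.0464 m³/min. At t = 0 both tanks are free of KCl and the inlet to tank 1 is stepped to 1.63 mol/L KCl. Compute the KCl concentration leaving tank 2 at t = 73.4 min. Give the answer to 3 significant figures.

Species balance on tank i: dCᵢ/dt = (Cᵢ₋₁ − Cᵢ)/τᵢ with τᵢ = Vᵢ/Q.
τ₁ = 0.818/0.0464 = 17.629 min; τ₂ = 1.79/0.0464 = 38.578 min.
Tank 1: C₁ = C_in(1 − e^(−t/τ₁)). Tank 2 (τ₁ ≠ τ₂): C₂ = C_in[1 − (τ₁ e^(−t/τ₁) − τ₂ e^(−t/τ₂))/(τ₁ − τ₂)].
At t = 73.4: e^(−t/τ₁) = 0.015553, e^(−t/τ₂) = 0.14917.
C₂ = 1.63·[1 − (17.629·0.015553 − 38.578·0.14917)/(-20.948)] = 1.63·0.73838 = 1.2036 mol/L.

1.20 mol/L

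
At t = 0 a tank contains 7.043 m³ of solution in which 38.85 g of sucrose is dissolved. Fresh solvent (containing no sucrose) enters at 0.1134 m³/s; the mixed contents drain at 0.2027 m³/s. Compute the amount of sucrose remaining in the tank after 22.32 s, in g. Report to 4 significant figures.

Total volume: dV/dt = Q_in − Q_out = -0.0893000 m³/s, so V(t) = 7.043 − 0.0893000 t and V(22.32) = 5.04982 m³.
Solute balance: dm/dt = 0 − Q_out C = −Q_out m/V(t).
dm/m = −Q_out dt/(V₀ − 0.0893000 t); integrating gives ln(m/m₀) = −(Q_out/(Q_in−Q_out)) ln(V/V₀).
m = m₀ (V₀/V)^(Q_out/(Q_in−Q_out)) = 38.85 × (7.043/5.04982)^(-2.26988) = 18.2573 g.

18.26 g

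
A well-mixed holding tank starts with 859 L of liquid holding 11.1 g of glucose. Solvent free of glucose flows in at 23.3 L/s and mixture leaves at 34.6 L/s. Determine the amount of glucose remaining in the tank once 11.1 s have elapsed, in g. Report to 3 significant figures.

6.85 g

Let m(t) be the amount of glucose. Volume: V(t) = V₀ + (Q_in − Q_out) t = 859 − 11.300 t; V(11.1) = 733.57 L.
Species balance (pure solvent in): dm/dt = −Q_out · m/V(t).
Separate: dm/m = −Q_out dt/V(t) ⇒ ln(m/m₀) = −(Q_out/(Q_in−Q_out)) ln(V/V₀).
m = m₀ (V₀/V)^(Q_out/(Q_in−Q_out)) = 11.1 × (859/733.57)^(-3.0619) = 6.8458 g.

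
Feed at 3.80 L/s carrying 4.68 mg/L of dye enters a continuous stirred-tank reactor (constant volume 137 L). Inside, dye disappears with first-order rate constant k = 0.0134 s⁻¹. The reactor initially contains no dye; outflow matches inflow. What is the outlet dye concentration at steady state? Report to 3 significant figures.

3.16 mg/L

Accumulation = in − out − consumed: V dC/dt = Q C_in − Q C − k V C.
At steady state: 0 = Q C_in − (Q + kV) C_ss, so C_ss = Q C_in/(Q + kV).
C_ss = 3.80·4.68/(3.80 + 0.0134·137) = 17.784/5.6358 = 3.1555 mg/L.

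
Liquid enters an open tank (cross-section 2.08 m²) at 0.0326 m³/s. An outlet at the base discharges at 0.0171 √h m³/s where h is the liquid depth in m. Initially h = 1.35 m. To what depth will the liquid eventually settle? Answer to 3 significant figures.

Unsteady balance on liquid volume: A dh/dt = Q_in − 0.0171 √h. At steady state dh/dt = 0:
Q_in = 0.0171 √h_ss ⇒ √h_ss = 0.0326/0.0171 = 1.9064.
h_ss = 1.9064² = 3.6345 m. (Since h₀ = 1.35 m < h_ss, the level will rise toward this value.)

3.63 m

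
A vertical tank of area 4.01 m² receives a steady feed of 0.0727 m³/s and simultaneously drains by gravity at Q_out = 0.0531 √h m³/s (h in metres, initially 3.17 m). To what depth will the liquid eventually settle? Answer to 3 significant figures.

Level balance: A dh/dt = 0.0727 − 0.0531 √h. Setting dh/dt = 0:
Q_in = 0.0531 √h_ss ⇒ √h_ss = 0.0727/0.0531 = 1.3691.
h_ss = 1.3691² = 1.8745 m. (Since h₀ = 3.17 m > h_ss, the level will fall toward this value.)

1.87 m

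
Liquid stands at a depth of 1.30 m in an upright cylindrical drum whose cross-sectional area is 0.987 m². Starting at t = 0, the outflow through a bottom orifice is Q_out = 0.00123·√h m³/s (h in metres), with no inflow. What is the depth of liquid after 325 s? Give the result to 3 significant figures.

With no inflow, A dh/dt = −0.00123 √h.
∫ h^(−1/2) dh = −(0.00123/A) ∫ dt, giving 2√h = 2√h₀ − (0.00123/A) t.
√h = √1.30 − 0.00123·325/(2·0.987) = 1.1402 − 0.20251 = 0.93767.
h = 0.93767² = 0.87922 m.

0.879 m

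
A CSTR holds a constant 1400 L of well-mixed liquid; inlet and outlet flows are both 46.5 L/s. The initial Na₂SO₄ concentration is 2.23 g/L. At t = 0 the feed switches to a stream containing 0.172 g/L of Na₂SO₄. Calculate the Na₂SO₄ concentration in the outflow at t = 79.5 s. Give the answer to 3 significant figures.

0.319 g/L

Accumulation = in − out for the solute gives V dC/dt = Q(C_in − C).
Rewrite as dC/dt + C/τ = C_in/τ, τ = V/Q = 30.108 s.
Solution: C(t) = C_in + (C₀ − C_in) e^(−t/τ).
C(79.5) = 0.172 + (2.23 − 0.172)·e^(−79.5/30.108) = 0.172 + (2.0580)·0.071323 = 0.31878 g/L.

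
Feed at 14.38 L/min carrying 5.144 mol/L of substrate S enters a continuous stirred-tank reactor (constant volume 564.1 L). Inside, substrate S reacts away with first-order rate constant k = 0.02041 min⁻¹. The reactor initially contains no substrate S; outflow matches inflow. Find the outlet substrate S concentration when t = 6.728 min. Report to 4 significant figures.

0.7590 mol/L

Species balance: V dC/dt = Q C_in − Q C − k V C.
dC/dt = (Q/V) C_in − (Q/V + k) C; effective rate a = Q/V + k = 0.0254919 + 0.02041 = 0.0459019 min⁻¹.
C_ss = Q C_in/(Q + kV) = 2.85675 mol/L; C(t) = C_ss + (C₀ − C_ss) e^(−a t).
C(6.728) = 2.85675 + (-2.85675)·e^(−0.0459019·6.728) = 2.85675 + (-2.85675)·0.734307 = 0.759020 mol/L.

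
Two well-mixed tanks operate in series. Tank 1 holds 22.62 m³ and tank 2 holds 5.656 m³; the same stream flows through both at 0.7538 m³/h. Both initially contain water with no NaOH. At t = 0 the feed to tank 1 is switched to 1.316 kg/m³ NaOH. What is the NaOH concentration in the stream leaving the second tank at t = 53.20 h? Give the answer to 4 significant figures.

Species balance on tank i: dCᵢ/dt = (Cᵢ₋₁ − Cᵢ)/τᵢ with τᵢ = Vᵢ/Q.
τ₁ = 22.62/0.7538 = 30.0080 h; τ₂ = 5.656/0.7538 = 7.50332 h.
Solving the cascade with C₁(0)=C₂(0)=0 gives C₂(t) = C_in[1 − (τ₁ e^(−t/τ₁) − τ₂ e^(−t/τ₂))/(τ₁ − τ₂)].
At t = 53.20: e^(−t/τ₁) = 0.169846, e^(−t/τ₂) = 0.000833232.
C₂ = 1.316·[1 − (30.0080·0.169846 − 7.50332·0.000833232)/(22.5046)] = 1.316·0.773803 = 1.01832 kg/m³.

1.018 kg/m³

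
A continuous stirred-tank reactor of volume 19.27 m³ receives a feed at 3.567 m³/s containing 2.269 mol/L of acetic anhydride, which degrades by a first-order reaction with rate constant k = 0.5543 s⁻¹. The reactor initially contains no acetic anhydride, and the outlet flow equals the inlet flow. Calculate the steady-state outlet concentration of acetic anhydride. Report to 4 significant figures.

Accumulation = in − out − consumed: V dC/dt = Q C_in − Q C − k V C.
At steady state: 0 = Q C_in − (Q + kV) C_ss, so C_ss = Q C_in/(Q + kV).
C_ss = 3.567·2.269/(3.567 + 0.5543·19.27) = 8.09352/14.2484 = 0.568032 mol/L.

0.5680 mol/L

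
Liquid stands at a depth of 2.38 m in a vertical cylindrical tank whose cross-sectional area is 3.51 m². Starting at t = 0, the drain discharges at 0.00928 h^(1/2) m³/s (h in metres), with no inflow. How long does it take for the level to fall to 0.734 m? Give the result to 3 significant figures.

519 s

A dh/dt = −Q_out = −0.00928 √h.
Separate and integrate: 2(√h − √h₀) = −(0.00928/A) t.
t = 2A(√h₀ − √h)/0.00928 = 2·3.51·(√2.38 − √0.734)/0.00928
  = 7.0200 × (1.5427 − 0.85674) / 0.00928 = 518.93 s.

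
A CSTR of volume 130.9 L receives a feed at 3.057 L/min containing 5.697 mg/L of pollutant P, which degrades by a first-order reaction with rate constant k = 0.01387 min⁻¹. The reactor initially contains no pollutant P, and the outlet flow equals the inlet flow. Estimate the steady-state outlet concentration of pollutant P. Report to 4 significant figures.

3.574 mg/L

Species balance: V dC/dt = Q C_in − Q C − k V C.
At steady state: 0 = Q C_in − (Q + kV) C_ss, so C_ss = Q C_in/(Q + kV).
C_ss = 3.057·5.697/(3.057 + 0.01387·130.9) = 17.4157/4.87258 = 3.57423 mg/L.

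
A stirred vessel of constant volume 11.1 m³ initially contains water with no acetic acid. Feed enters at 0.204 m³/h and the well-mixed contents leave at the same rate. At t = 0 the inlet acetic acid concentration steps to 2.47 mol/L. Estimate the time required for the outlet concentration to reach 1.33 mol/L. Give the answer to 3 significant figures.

42.1 h

Species balance: V dC/dt = Q(C_in − C) ⇒ τ = V/Q = 54.412 h.
C(t) = C_in + (C₀ − C_in) e^(−t/τ). Set C = 1.33 and solve for t:
e^(−t/τ) = (C − C_in)/(C₀ − C_in) = (1.33 − 2.47)/(0 − 2.47) = 0.46154
t = −τ ln(…) = 54.412 × 0.77319 = 42.071 h.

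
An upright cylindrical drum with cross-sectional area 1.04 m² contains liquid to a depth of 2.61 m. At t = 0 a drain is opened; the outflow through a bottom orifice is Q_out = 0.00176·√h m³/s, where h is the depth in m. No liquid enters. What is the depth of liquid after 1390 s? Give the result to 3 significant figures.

With no inflow, A dh/dt = −0.00176 √h.
This is separable: 2 d(√h)/dt = −0.00176/A, so √h = √h₀ − (0.00176/(2A)) t.
√h = √2.61 − 0.00176·1390/(2·1.04) = 1.6155 − 1.1762 = 0.43940.
h = 0.43940² = 0.19307 m.

0.193 m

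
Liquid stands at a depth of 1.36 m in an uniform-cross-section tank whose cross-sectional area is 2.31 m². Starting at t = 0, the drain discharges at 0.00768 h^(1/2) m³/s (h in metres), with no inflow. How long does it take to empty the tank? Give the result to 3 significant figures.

702 s

A dh/dt = −Q_out = −0.00768 √h.
Separate and integrate: 2(√h − √h₀) = −(0.00768/A) t.
Set h = 0: 2√h₀ = (0.00768/A) t_empty ⇒ t_empty = 2A√h₀/0.00768.
t_empty = 2·2.31·√1.36/0.00768 = 4.6200·1.1662/0.00768 = 701.54 s.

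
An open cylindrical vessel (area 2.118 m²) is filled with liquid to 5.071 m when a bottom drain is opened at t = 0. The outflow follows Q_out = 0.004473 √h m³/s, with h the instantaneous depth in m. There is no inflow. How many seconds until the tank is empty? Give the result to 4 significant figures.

A dh/dt = −Q_out = −0.004473 √h.
Separate and integrate: 2(√h − √h₀) = −(0.004473/A) t.
Tank is empty when √h = 0: t_empty = 2A√h₀/0.004473.
t_empty = 2·2.118·√5.071/0.004473 = 4.23600·2.25189/0.004473 = 2132.57 s.

2133 s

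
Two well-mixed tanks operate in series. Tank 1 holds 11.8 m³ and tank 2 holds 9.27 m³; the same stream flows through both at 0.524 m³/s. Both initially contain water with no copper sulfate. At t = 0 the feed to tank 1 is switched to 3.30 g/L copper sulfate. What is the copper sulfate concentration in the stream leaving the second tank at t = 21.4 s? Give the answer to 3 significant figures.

0.956 g/L

Each tank obeys Vᵢ dCᵢ/dt = Q(Cᵢ₋₁ − Cᵢ), so τᵢ = Vᵢ/Q.
τ₁ = 11.8/0.524 = 22.519 s; τ₂ = 9.27/0.524 = 17.691 s.
Tank 1: C₁ = C_in(1 − e^(−t/τ₁)). Tank 2 (τ₁ ≠ τ₂): C₂ = C_in[1 − (τ₁ e^(−t/τ₁) − τ₂ e^(−t/τ₂))/(τ₁ − τ₂)].
At t = 21.4: e^(−t/τ₁) = 0.38662, e^(−t/τ₂) = 0.29830.
C₂ = 3.30·[1 − (22.519·0.38662 − 17.691·0.29830)/(4.8282)] = 3.30·0.28975 = 0.95617 g/L.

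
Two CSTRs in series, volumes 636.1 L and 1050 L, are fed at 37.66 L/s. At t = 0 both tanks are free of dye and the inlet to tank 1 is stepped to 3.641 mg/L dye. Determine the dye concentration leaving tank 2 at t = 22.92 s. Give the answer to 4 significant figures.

Each tank obeys Vᵢ dCᵢ/dt = Q(Cᵢ₋₁ − Cᵢ), so τᵢ = Vᵢ/Q.
τ₁ = 636.1/37.66 = 16.8906 s; τ₂ = 1050/37.66 = 27.8810 s.
Solving the cascade with C₁(0)=C₂(0)=0 gives C₂(t) = C_in[1 − (τ₁ e^(−t/τ₁) − τ₂ e^(−t/τ₂))/(τ₁ − τ₂)].
At t = 22.92: e^(−t/τ₁) = 0.257440, e^(−t/τ₂) = 0.439524.
C₂ = 3.641·[1 − (16.8906·0.257440 − 27.8810·0.439524)/(-10.9904)] = 3.641·0.280643 = 1.02182 mg/L.

1.022 mg/L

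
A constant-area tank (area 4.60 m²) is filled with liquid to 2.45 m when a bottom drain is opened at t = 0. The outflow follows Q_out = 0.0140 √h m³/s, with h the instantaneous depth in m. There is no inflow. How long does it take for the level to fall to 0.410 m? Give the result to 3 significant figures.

608 s

With no inflow, A dh/dt = −0.0140 √h.
Separate and integrate: 2(√h − √h₀) = −(0.0140/A) t.
t = 2A(√h₀ − √h)/0.0140 = 2·4.60·(√2.45 − √0.410)/0.0140
  = 9.2000 × (1.5652 − 0.64031) / 0.0140 = 607.81 s.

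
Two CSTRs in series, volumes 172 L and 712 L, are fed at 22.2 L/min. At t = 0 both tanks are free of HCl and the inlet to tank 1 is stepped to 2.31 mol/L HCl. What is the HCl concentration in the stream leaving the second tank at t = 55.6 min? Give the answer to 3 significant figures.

Time constants: τᵢ = Vᵢ/Q for each well-mixed tank.
τ₁ = 172/22.2 = 7.7477 min; τ₂ = 712/22.2 = 32.072 min.
Solving the cascade with C₁(0)=C₂(0)=0 gives C₂(t) = C_in[1 − (τ₁ e^(−t/τ₁) − τ₂ e^(−t/τ₂))/(τ₁ − τ₂)].
At t = 55.6: e^(−t/τ₁) = 0.00076451, e^(−t/τ₂) = 0.17665.
C₂ = 2.31·[1 − (7.7477·0.00076451 − 32.072·0.17665)/(-24.324)] = 2.31·0.76733 = 1.7725 mol/L.

1.77 mol/L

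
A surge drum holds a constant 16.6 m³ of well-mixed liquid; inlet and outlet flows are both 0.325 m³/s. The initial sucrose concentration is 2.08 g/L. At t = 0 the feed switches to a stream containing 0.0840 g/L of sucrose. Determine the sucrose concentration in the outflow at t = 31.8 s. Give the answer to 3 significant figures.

1.15 g/L

Transient balance on the dissolved component: V dC/dt = Q(C_in − C).
So dC/dt = (C_in − C)/τ with τ = V/Q = 16.6/0.325 = 51.077 s.
Solution: C(t) = C_in + (C₀ − C_in) e^(−t/τ).
C(31.8) = 0.0840 + (2.08 − 0.0840)·e^(−31.8/51.077) = 0.0840 + (1.9960)·0.53655 = 1.1550 g/L.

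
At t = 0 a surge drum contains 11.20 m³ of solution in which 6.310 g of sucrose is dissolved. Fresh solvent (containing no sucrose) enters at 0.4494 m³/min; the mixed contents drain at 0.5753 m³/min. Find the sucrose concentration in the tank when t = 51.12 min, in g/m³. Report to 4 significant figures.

0.02665 g/m³

Total volume: dV/dt = Q_in − Q_out = -0.125900 m³/min, so V(t) = 11.20 − 0.125900 t and V(51.12) = 4.76399 m³.
Solute balance: dm/dt = 0 − Q_out C = −Q_out m/V(t).
Separate: dm/m = −Q_out dt/V(t) ⇒ ln(m/m₀) = −(Q_out/(Q_in−Q_out)) ln(V/V₀).
m = m₀ (V₀/V)^(Q_out/(Q_in−Q_out)) = 6.310 × (11.20/4.76399)^(-4.56950) = 0.126945 g.
C = m/V = 0.126945/4.76399 = 0.0266468 g/m³.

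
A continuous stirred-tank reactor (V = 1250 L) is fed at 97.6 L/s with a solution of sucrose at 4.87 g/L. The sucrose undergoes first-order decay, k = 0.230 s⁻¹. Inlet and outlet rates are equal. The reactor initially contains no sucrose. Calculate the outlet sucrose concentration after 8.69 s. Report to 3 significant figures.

1.15 g/L

Accumulation = in − out − consumed: V dC/dt = Q C_in − Q C − k V C.
dC/dt = (Q/V) C_in − (Q/V + k) C; effective rate a = Q/V + k = 0.078080 + 0.230 = 0.30808 s⁻¹.
C_ss = Q C_in/(Q + kV) = 1.2343 g/L; C(t) = C_ss + (C₀ − C_ss) e^(−a t).
C(8.69) = 1.2343 + (-1.2343)·e^(−0.30808·8.69) = 1.2343 + (-1.2343)·0.068754 = 1.1494 g/L.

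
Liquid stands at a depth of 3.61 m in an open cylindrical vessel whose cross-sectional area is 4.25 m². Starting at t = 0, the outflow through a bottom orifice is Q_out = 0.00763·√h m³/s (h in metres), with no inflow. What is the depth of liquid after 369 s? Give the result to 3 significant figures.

2.46 m

Mass balance (ρ constant): A dh/dt = −0.00763 √h.
Separate and integrate: 2(√h − √h₀) = −(0.00763/A) t.
√h = √3.61 − 0.00763·369/(2·4.25) = 1.9000 − 0.33123 = 1.5688.
h = 1.5688² = 2.4610 m.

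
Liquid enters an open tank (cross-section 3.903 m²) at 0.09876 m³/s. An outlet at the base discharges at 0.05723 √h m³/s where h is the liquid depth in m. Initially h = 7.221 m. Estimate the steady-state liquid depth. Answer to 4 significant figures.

2.978 m

Volume balance on the tank: A dh/dt = Q_in − 0.05723 √h. At steady state dh/dt = 0:
Q_in = 0.05723 √h_ss ⇒ √h_ss = 0.09876/0.05723 = 1.72567.
h_ss = 1.72567² = 2.97793 m. (Since h₀ = 7.221 m > h_ss, the level will fall toward this value.)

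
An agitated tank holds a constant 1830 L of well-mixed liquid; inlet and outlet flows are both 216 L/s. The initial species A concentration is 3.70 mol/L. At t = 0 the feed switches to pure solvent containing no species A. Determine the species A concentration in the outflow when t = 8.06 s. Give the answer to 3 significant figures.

Species balance on the tank: V dC/dt = Q(C_in − C).
Time constant τ = V/Q = 1830/216 = 8.4722 s.
Integrating: C(t) = C_in + (C₀ − C_in) e^(−t/τ).
C(8.06) = 0 + (3.70 − 0)·e^(−8.06/8.4722) = 0 + (3.7000)·0.38622 = 1.4290 mol/L.

1.43 mol/L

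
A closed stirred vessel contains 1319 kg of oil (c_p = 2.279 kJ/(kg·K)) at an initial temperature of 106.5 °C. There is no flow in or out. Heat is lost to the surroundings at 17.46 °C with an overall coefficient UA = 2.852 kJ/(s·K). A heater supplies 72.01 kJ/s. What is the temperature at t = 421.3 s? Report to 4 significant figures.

85.48 °C

Lumped-capacitance energy balance: M c_p dT/dt = UA(T_amb − T) + Q̇.
dT/dt = (T_ss − T)/τ with T_ss = T_amb + Q̇/UA = 17.46 + 72.01/2.852 = 42.7089 °C, τ = M c_p/UA = 1319·2.279/2.852 = 1054.00 s.
Solution: T(t) = T_ss + (T₀ − T_ss) e^(−t/τ).
T(421.3) = 42.7089 + (63.7911)·0.670510 = 85.4815 °C.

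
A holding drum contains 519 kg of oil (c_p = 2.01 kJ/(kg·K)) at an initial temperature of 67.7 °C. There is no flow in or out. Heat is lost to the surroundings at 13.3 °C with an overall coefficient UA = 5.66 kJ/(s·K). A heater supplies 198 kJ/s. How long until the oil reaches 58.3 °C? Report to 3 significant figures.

Unsteady energy balance on the tank contents: M c_p dT/dt = −UA(T − T_amb) + Q̇.
τ = M c_p/UA = 184.31 s; T_ss = T_amb + Q̇/UA = 13.3 + 198/5.66 = 48.282 °C.
T(t) = T_ss + (T₀ − T_ss)e^(−t/τ); set T = 58.3:
t = −τ ln[(T − T_ss)/(T₀ − T_ss)] = −184.31 · ln(0.51590) = 121.98 s.

122 s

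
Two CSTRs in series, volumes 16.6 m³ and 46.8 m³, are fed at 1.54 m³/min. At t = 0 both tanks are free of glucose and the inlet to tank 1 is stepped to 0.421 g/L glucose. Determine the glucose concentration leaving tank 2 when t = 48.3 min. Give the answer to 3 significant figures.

0.290 g/L

Each tank obeys Vᵢ dCᵢ/dt = Q(Cᵢ₋₁ − Cᵢ), so τᵢ = Vᵢ/Q.
τ₁ = 16.6/1.54 = 10.779 min; τ₂ = 46.8/1.54 = 30.390 min.
Tank 1: C₁ = C_in(1 − e^(−t/τ₁)). Tank 2 (τ₁ ≠ τ₂): C₂ = C_in[1 − (τ₁ e^(−t/τ₁) − τ₂ e^(−t/τ₂))/(τ₁ − τ₂)].
At t = 48.3: e^(−t/τ₁) = 0.011324, e^(−t/τ₂) = 0.20406.
C₂ = 0.421·[1 − (10.779·0.011324 − 30.390·0.20406)/(-19.610)] = 0.421·0.69000 = 0.29049 g/L.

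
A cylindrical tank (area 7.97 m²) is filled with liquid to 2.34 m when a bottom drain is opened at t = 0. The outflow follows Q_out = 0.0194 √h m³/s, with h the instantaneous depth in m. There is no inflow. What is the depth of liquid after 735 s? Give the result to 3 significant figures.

0.403 m

A dh/dt = −Q_out = −0.0194 √h.
Separate and integrate: 2(√h − √h₀) = −(0.0194/A) t.
√h = √2.34 − 0.0194·735/(2·7.97) = 1.5297 − 0.89454 = 0.63516.
h = 0.63516² = 0.40343 m.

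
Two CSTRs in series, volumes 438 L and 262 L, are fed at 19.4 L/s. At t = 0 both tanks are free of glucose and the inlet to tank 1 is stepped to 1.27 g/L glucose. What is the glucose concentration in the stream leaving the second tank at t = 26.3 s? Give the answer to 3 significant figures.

Time constants: τᵢ = Vᵢ/Q for each well-mixed tank.
τ₁ = 438/19.4 = 22.577 s; τ₂ = 262/19.4 = 13.505 s.
Solving the cascade with C₁(0)=C₂(0)=0 gives C₂(t) = C_in[1 − (τ₁ e^(−t/τ₁) − τ₂ e^(−t/τ₂))/(τ₁ − τ₂)].
At t = 26.3: e^(−t/τ₁) = 0.31196, e^(−t/τ₂) = 0.14264.
C₂ = 1.27·[1 − (22.577·0.31196 − 13.505·0.14264)/(9.0722)] = 1.27·0.43599 = 0.55371 g/L.

0.554 g/L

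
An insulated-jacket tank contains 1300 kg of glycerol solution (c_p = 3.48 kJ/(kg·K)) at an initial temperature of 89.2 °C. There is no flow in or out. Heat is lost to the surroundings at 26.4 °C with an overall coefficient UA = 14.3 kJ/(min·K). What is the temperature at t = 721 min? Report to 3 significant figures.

M c_p dT/dt = −UA(T − T_amb).
dT/dt = (T_ss − T)/τ with T_ss = T_amb = 26.400 °C, τ = M c_p/UA = 1300·3.48/14.3 = 316.36 min.
Solution: T(t) = T_ss + (T₀ − T_ss) e^(−t/τ).
T(721) = 26.400 + (62.800)·0.10238 = 32.830 °C.

32.8 °C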